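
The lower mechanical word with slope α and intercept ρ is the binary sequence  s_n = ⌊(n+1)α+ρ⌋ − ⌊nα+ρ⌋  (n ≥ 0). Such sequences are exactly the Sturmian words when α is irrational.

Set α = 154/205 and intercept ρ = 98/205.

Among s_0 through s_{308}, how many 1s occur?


232

#1s = Σ_{n=0}^{308} s_n = Σ_{n=0}^{308} (⌊(n+1)α+ρ⌋ − ⌊nα+ρ⌋)
the sum telescopes: every ⌊nα+ρ⌋ with 0 < n < 309 appears once with + and once with −, leaving ⌊309α+ρ⌋ − ⌊0·α+ρ⌋
309α + ρ = (309·154 + 98) / 205 = 47684/205
ρ = 98/205
⌊47684/205⌋ = 232,  ⌊98/205⌋ = 0
#1s = 232 − 0 = 232


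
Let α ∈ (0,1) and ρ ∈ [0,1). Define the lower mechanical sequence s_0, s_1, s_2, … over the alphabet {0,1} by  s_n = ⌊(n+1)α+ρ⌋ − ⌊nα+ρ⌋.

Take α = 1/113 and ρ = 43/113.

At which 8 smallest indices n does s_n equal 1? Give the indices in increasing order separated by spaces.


n=0: ⌊44/113⌋−⌊43/113⌋ = 0−0 = 0
n=1: ⌊45/113⌋−⌊44/113⌋ = 0−0 = 0
  …
n=69: ⌊113/113⌋−⌊112/113⌋ = 1−0 = 1  ← one
n=70: ⌊114/113⌋−⌊113/113⌋ = 1−1 = 0
n=71: ⌊115/113⌋−⌊114/113⌋ = 1−1 = 0
  …
n=182: ⌊226/113⌋−⌊225/113⌋ = 2−1 = 1  ← one
n=183: ⌊227/113⌋−⌊226/113⌋ = 2−2 = 0
n=184: ⌊228/113⌋−⌊227/113⌋ = 2−2 = 0
  …
n=295: ⌊339/113⌋−⌊338/113⌋ = 3−2 = 1  ← one
n=296: ⌊340/113⌋−⌊339/113⌋ = 3−3 = 0
n=297: ⌊341/113⌋−⌊340/113⌋ = 3−3 = 0
  …
n=408: ⌊452/113⌋−⌊451/113⌋ = 4−3 = 1  ← one
n=409: ⌊453/113⌋−⌊452/113⌋ = 4−4 = 0
n=410: ⌊454/113⌋−⌊453/113⌋ = 4−4 = 0
  …
n=521: ⌊565/113⌋−⌊564/113⌋ = 5−4 = 1  ← one
n=522: ⌊566/113⌋−⌊565/113⌋ = 5−5 = 0
n=523: ⌊567/113⌋−⌊566/113⌋ = 5−5 = 0
  …
n=634: ⌊678/113⌋−⌊677/113⌋ = 6−5 = 1  ← one
n=635: ⌊679/113⌋−⌊678/113⌋ = 6−6 = 0
n=636: ⌊680/113⌋−⌊679/113⌋ = 6−6 = 0
  …
n=747: ⌊791/113⌋−⌊790/113⌋ = 7−6 = 1  ← one
n=748: ⌊792/113⌋−⌊791/113⌋ = 7−7 = 0
n=749: ⌊793/113⌋−⌊792/113⌋ = 7−7 = 0
  …
n=860: ⌊904/113⌋−⌊903/113⌋ = 8−7 = 1  ← one
positions of the first 8 ones: 69 182 295 408 521 634 747 860

69 182 295 408 521 634 747 860


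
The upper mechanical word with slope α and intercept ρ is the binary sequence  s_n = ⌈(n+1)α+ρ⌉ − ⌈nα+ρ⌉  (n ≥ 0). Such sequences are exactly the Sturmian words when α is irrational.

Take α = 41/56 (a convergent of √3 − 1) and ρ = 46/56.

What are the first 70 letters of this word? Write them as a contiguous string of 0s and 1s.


1110110111011101101110111011101101110111011101101110111011101101110111

n=0: ⌈(1·41+46)/56⌉ − ⌈(0·41+46)/56⌉ = ⌈87/56⌉ − ⌈46/56⌉ = 2 − 1 = 1
n=1: ⌈(2·41+46)/56⌉ − ⌈(1·41+46)/56⌉ = ⌈128/56⌉ − ⌈87/56⌉ = 3 − 2 = 1
n=2: ⌈(3·41+46)/56⌉ − ⌈(2·41+46)/56⌉ = ⌈169/56⌉ − ⌈128/56⌉ = 4 − 3 = 1
n=3: ⌈(4·41+46)/56⌉ − ⌈(3·41+46)/56⌉ = ⌈210/56⌉ − ⌈169/56⌉ = 4 − 4 = 0
n=4: ⌈(5·41+46)/56⌉ − ⌈(4·41+46)/56⌉ = ⌈251/56⌉ − ⌈210/56⌉ = 5 − 4 = 1
n=5: ⌈(6·41+46)/56⌉ − ⌈(5·41+46)/56⌉ = ⌈292/56⌉ − ⌈251/56⌉ = 6 − 5 = 1
n=6: ⌈(7·41+46)/56⌉ − ⌈(6·41+46)/56⌉ = ⌈333/56⌉ − ⌈292/56⌉ = 6 − 6 = 0
n=7: ⌈(8·41+46)/56⌉ − ⌈(7·41+46)/56⌉ = ⌈374/56⌉ − ⌈333/56⌉ = 7 − 6 = 1
n=8: ⌈(9·41+46)/56⌉ − ⌈(8·41+46)/56⌉ = ⌈415/56⌉ − ⌈374/56⌉ = 8 − 7 = 1
n=9: ⌈(10·41+46)/56⌉ − ⌈(9·41+46)/56⌉ = ⌈456/56⌉ − ⌈415/56⌉ = 9 − 8 = 1
n=10: ⌈(11·41+46)/56⌉ − ⌈(10·41+46)/56⌉ = ⌈497/56⌉ − ⌈456/56⌉ = 9 − 9 = 0
n=11: ⌈(12·41+46)/56⌉ − ⌈(11·41+46)/56⌉ = ⌈538/56⌉ − ⌈497/56⌉ = 10 − 9 = 1
n=12: ⌈(13·41+46)/56⌉ − ⌈(12·41+46)/56⌉ = ⌈579/56⌉ − ⌈538/56⌉ = 11 − 10 = 1
n=13: ⌈(14·41+46)/56⌉ − ⌈(13·41+46)/56⌉ = ⌈620/56⌉ − ⌈579/56⌉ = 12 − 11 = 1
n=14: ⌈(15·41+46)/56⌉ − ⌈(14·41+46)/56⌉ = ⌈661/56⌉ − ⌈620/56⌉ = 12 − 12 = 0
n=15: ⌈(16·41+46)/56⌉ − ⌈(15·41+46)/56⌉ = ⌈702/56⌉ − ⌈661/56⌉ = 13 − 12 = 1
n=16: ⌈(17·41+46)/56⌉ − ⌈(16·41+46)/56⌉ = ⌈743/56⌉ − ⌈702/56⌉ = 14 − 13 = 1
n=17: ⌈(18·41+46)/56⌉ − ⌈(17·41+46)/56⌉ = ⌈784/56⌉ − ⌈743/56⌉ = 14 − 14 = 0
n=18: ⌈(19·41+46)/56⌉ − ⌈(18·41+46)/56⌉ = ⌈825/56⌉ − ⌈784/56⌉ = 15 − 14 = 1
n=19: ⌈(20·41+46)/56⌉ − ⌈(19·41+46)/56⌉ = ⌈866/56⌉ − ⌈825/56⌉ = 16 − 15 = 1
n=20: ⌈(21·41+46)/56⌉ − ⌈(20·41+46)/56⌉ = ⌈907/56⌉ − ⌈866/56⌉ = 17 − 16 = 1
n=21: ⌈(22·41+46)/56⌉ − ⌈(21·41+46)/56⌉ = ⌈948/56⌉ − ⌈907/56⌉ = 17 − 17 = 0
n=22: ⌈(23·41+46)/56⌉ − ⌈(22·41+46)/56⌉ = ⌈989/56⌉ − ⌈948/56⌉ = 18 − 17 = 1
n=23: ⌈(24·41+46)/56⌉ − ⌈(23·41+46)/56⌉ = ⌈1030/56⌉ − ⌈989/56⌉ = 19 − 18 = 1
n=24: ⌈(25·41+46)/56⌉ − ⌈(24·41+46)/56⌉ = ⌈1071/56⌉ − ⌈1030/56⌉ = 20 − 19 = 1
n=25: ⌈(26·41+46)/56⌉ − ⌈(25·41+46)/56⌉ = ⌈1112/56⌉ − ⌈1071/56⌉ = 20 − 20 = 0
n=26: ⌈(27·41+46)/56⌉ − ⌈(26·41+46)/56⌉ = ⌈1153/56⌉ − ⌈1112/56⌉ = 21 − 20 = 1
n=27: ⌈(28·41+46)/56⌉ − ⌈(27·41+46)/56⌉ = ⌈1194/56⌉ − ⌈1153/56⌉ = 22 − 21 = 1
n=28: ⌈(29·41+46)/56⌉ − ⌈(28·41+46)/56⌉ = ⌈1235/56⌉ − ⌈1194/56⌉ = 23 − 22 = 1
n=29: ⌈(30·41+46)/56⌉ − ⌈(29·41+46)/56⌉ = ⌈1276/56⌉ − ⌈1235/56⌉ = 23 − 23 = 0
n=30: ⌈(31·41+46)/56⌉ − ⌈(30·41+46)/56⌉ = ⌈1317/56⌉ − ⌈1276/56⌉ = 24 − 23 = 1
n=31: ⌈(32·41+46)/56⌉ − ⌈(31·41+46)/56⌉ = ⌈1358/56⌉ − ⌈1317/56⌉ = 25 − 24 = 1
n=32: ⌈(33·41+46)/56⌉ − ⌈(32·41+46)/56⌉ = ⌈1399/56⌉ − ⌈1358/56⌉ = 25 − 25 = 0
n=33: ⌈(34·41+46)/56⌉ − ⌈(33·41+46)/56⌉ = ⌈1440/56⌉ − ⌈1399/56⌉ = 26 − 25 = 1
n=34: ⌈(35·41+46)/56⌉ − ⌈(34·41+46)/56⌉ = ⌈1481/56⌉ − ⌈1440/56⌉ = 27 − 26 = 1
n=35: ⌈(36·41+46)/56⌉ − ⌈(35·41+46)/56⌉ = ⌈1522/56⌉ − ⌈1481/56⌉ = 28 − 27 = 1
n=36: ⌈(37·41+46)/56⌉ − ⌈(36·41+46)/56⌉ = ⌈1563/56⌉ − ⌈1522/56⌉ = 28 − 28 = 0
n=37: ⌈(38·41+46)/56⌉ − ⌈(37·41+46)/56⌉ = ⌈1604/56⌉ − ⌈1563/56⌉ = 29 − 28 = 1
n=38: ⌈(39·41+46)/56⌉ − ⌈(38·41+46)/56⌉ = ⌈1645/56⌉ − ⌈1604/56⌉ = 30 − 29 = 1
n=39: ⌈(40·41+46)/56⌉ − ⌈(39·41+46)/56⌉ = ⌈1686/56⌉ − ⌈1645/56⌉ = 31 − 30 = 1
n=40: ⌈(41·41+46)/56⌉ − ⌈(40·41+46)/56⌉ = ⌈1727/56⌉ − ⌈1686/56⌉ = 31 − 31 = 0
n=41: ⌈(42·41+46)/56⌉ − ⌈(41·41+46)/56⌉ = ⌈1768/56⌉ − ⌈1727/56⌉ = 32 − 31 = 1
n=42: ⌈(43·41+46)/56⌉ − ⌈(42·41+46)/56⌉ = ⌈1809/56⌉ − ⌈1768/56⌉ = 33 − 32 = 1
n=43: ⌈(44·41+46)/56⌉ − ⌈(43·41+46)/56⌉ = ⌈1850/56⌉ − ⌈1809/56⌉ = 34 − 33 = 1
n=44: ⌈(45·41+46)/56⌉ − ⌈(44·41+46)/56⌉ = ⌈1891/56⌉ − ⌈1850/56⌉ = 34 − 34 = 0
n=45: ⌈(46·41+46)/56⌉ − ⌈(45·41+46)/56⌉ = ⌈1932/56⌉ − ⌈1891/56⌉ = 35 − 34 = 1
n=46: ⌈(47·41+46)/56⌉ − ⌈(46·41+46)/56⌉ = ⌈1973/56⌉ − ⌈1932/56⌉ = 36 − 35 = 1
n=47: ⌈(48·41+46)/56⌉ − ⌈(47·41+46)/56⌉ = ⌈2014/56⌉ − ⌈1973/56⌉ = 36 − 36 = 0
n=48: ⌈(49·41+46)/56⌉ − ⌈(48·41+46)/56⌉ = ⌈2055/56⌉ − ⌈2014/56⌉ = 37 − 36 = 1
n=49: ⌈(50·41+46)/56⌉ − ⌈(49·41+46)/56⌉ = ⌈2096/56⌉ − ⌈2055/56⌉ = 38 − 37 = 1
n=50: ⌈(51·41+46)/56⌉ − ⌈(50·41+46)/56⌉ = ⌈2137/56⌉ − ⌈2096/56⌉ = 39 − 38 = 1
n=51: ⌈(52·41+46)/56⌉ − ⌈(51·41+46)/56⌉ = ⌈2178/56⌉ − ⌈2137/56⌉ = 39 − 39 = 0
n=52: ⌈(53·41+46)/56⌉ − ⌈(52·41+46)/56⌉ = ⌈2219/56⌉ − ⌈2178/56⌉ = 40 − 39 = 1
n=53: ⌈(54·41+46)/56⌉ − ⌈(53·41+46)/56⌉ = ⌈2260/56⌉ − ⌈2219/56⌉ = 41 − 40 = 1
n=54: ⌈(55·41+46)/56⌉ − ⌈(54·41+46)/56⌉ = ⌈2301/56⌉ − ⌈2260/56⌉ = 42 − 41 = 1
n=55: ⌈(56·41+46)/56⌉ − ⌈(55·41+46)/56⌉ = ⌈2342/56⌉ − ⌈2301/56⌉ = 42 − 42 = 0
n=56: ⌈(57·41+46)/56⌉ − ⌈(56·41+46)/56⌉ = ⌈2383/56⌉ − ⌈2342/56⌉ = 43 − 42 = 1
n=57: ⌈(58·41+46)/56⌉ − ⌈(57·41+46)/56⌉ = ⌈2424/56⌉ − ⌈2383/56⌉ = 44 − 43 = 1
n=58: ⌈(59·41+46)/56⌉ − ⌈(58·41+46)/56⌉ = ⌈2465/56⌉ − ⌈2424/56⌉ = 45 − 44 = 1
n=59: ⌈(60·41+46)/56⌉ − ⌈(59·41+46)/56⌉ = ⌈2506/56⌉ − ⌈2465/56⌉ = 45 − 45 = 0
n=60: ⌈(61·41+46)/56⌉ − ⌈(60·41+46)/56⌉ = ⌈2547/56⌉ − ⌈2506/56⌉ = 46 − 45 = 1
n=61: ⌈(62·41+46)/56⌉ − ⌈(61·41+46)/56⌉ = ⌈2588/56⌉ − ⌈2547/56⌉ = 47 − 46 = 1
n=62: ⌈(63·41+46)/56⌉ − ⌈(62·41+46)/56⌉ = ⌈2629/56⌉ − ⌈2588/56⌉ = 47 − 47 = 0
n=63: ⌈(64·41+46)/56⌉ − ⌈(63·41+46)/56⌉ = ⌈2670/56⌉ − ⌈2629/56⌉ = 48 − 47 = 1
n=64: ⌈(65·41+46)/56⌉ − ⌈(64·41+46)/56⌉ = ⌈2711/56⌉ − ⌈2670/56⌉ = 49 − 48 = 1
n=65: ⌈(66·41+46)/56⌉ − ⌈(65·41+46)/56⌉ = ⌈2752/56⌉ − ⌈2711/56⌉ = 50 − 49 = 1
n=66: ⌈(67·41+46)/56⌉ − ⌈(66·41+46)/56⌉ = ⌈2793/56⌉ − ⌈2752/56⌉ = 50 − 50 = 0
n=67: ⌈(68·41+46)/56⌉ − ⌈(67·41+46)/56⌉ = ⌈2834/56⌉ − ⌈2793/56⌉ = 51 − 50 = 1
n=68: ⌈(69·41+46)/56⌉ − ⌈(68·41+46)/56⌉ = ⌈2875/56⌉ − ⌈2834/56⌉ = 52 − 51 = 1
n=69: ⌈(70·41+46)/56⌉ − ⌈(69·41+46)/56⌉ = ⌈2916/56⌉ − ⌈2875/56⌉ = 53 − 52 = 1


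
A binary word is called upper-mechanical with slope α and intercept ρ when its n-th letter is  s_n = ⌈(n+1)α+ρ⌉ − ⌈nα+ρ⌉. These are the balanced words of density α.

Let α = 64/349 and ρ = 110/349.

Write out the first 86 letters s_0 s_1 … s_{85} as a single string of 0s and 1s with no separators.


n=0: ⌈(1·64+110)/349⌉ − ⌈(0·64+110)/349⌉ = ⌈174/349⌉ − ⌈110/349⌉ = 1 − 1 = 0
n=1: ⌈(2·64+110)/349⌉ − ⌈(1·64+110)/349⌉ = ⌈238/349⌉ − ⌈174/349⌉ = 1 − 1 = 0
n=2: ⌈(3·64+110)/349⌉ − ⌈(2·64+110)/349⌉ = ⌈302/349⌉ − ⌈238/349⌉ = 1 − 1 = 0
n=3: ⌈(4·64+110)/349⌉ − ⌈(3·64+110)/349⌉ = ⌈366/349⌉ − ⌈302/349⌉ = 2 − 1 = 1
n=4: ⌈(5·64+110)/349⌉ − ⌈(4·64+110)/349⌉ = ⌈430/349⌉ − ⌈366/349⌉ = 2 − 2 = 0
n=5: ⌈(6·64+110)/349⌉ − ⌈(5·64+110)/349⌉ = ⌈494/349⌉ − ⌈430/349⌉ = 2 − 2 = 0
n=6: ⌈(7·64+110)/349⌉ − ⌈(6·64+110)/349⌉ = ⌈558/349⌉ − ⌈494/349⌉ = 2 − 2 = 0
n=7: ⌈(8·64+110)/349⌉ − ⌈(7·64+110)/349⌉ = ⌈622/349⌉ − ⌈558/349⌉ = 2 − 2 = 0
n=8: ⌈(9·64+110)/349⌉ − ⌈(8·64+110)/349⌉ = ⌈686/349⌉ − ⌈622/349⌉ = 2 − 2 = 0
n=9: ⌈(10·64+110)/349⌉ − ⌈(9·64+110)/349⌉ = ⌈750/349⌉ − ⌈686/349⌉ = 3 − 2 = 1
n=10: ⌈(11·64+110)/349⌉ − ⌈(10·64+110)/349⌉ = ⌈814/349⌉ − ⌈750/349⌉ = 3 − 3 = 0
n=11: ⌈(12·64+110)/349⌉ − ⌈(11·64+110)/349⌉ = ⌈878/349⌉ − ⌈814/349⌉ = 3 − 3 = 0
n=12: ⌈(13·64+110)/349⌉ − ⌈(12·64+110)/349⌉ = ⌈942/349⌉ − ⌈878/349⌉ = 3 − 3 = 0
n=13: ⌈(14·64+110)/349⌉ − ⌈(13·64+110)/349⌉ = ⌈1006/349⌉ − ⌈942/349⌉ = 3 − 3 = 0
n=14: ⌈(15·64+110)/349⌉ − ⌈(14·64+110)/349⌉ = ⌈1070/349⌉ − ⌈1006/349⌉ = 4 − 3 = 1
n=15: ⌈(16·64+110)/349⌉ − ⌈(15·64+110)/349⌉ = ⌈1134/349⌉ − ⌈1070/349⌉ = 4 − 4 = 0
n=16: ⌈(17·64+110)/349⌉ − ⌈(16·64+110)/349⌉ = ⌈1198/349⌉ − ⌈1134/349⌉ = 4 − 4 = 0
n=17: ⌈(18·64+110)/349⌉ − ⌈(17·64+110)/349⌉ = ⌈1262/349⌉ − ⌈1198/349⌉ = 4 − 4 = 0
n=18: ⌈(19·64+110)/349⌉ − ⌈(18·64+110)/349⌉ = ⌈1326/349⌉ − ⌈1262/349⌉ = 4 − 4 = 0
n=19: ⌈(20·64+110)/349⌉ − ⌈(19·64+110)/349⌉ = ⌈1390/349⌉ − ⌈1326/349⌉ = 4 − 4 = 0
n=20: ⌈(21·64+110)/349⌉ − ⌈(20·64+110)/349⌉ = ⌈1454/349⌉ − ⌈1390/349⌉ = 5 − 4 = 1
n=21: ⌈(22·64+110)/349⌉ − ⌈(21·64+110)/349⌉ = ⌈1518/349⌉ − ⌈1454/349⌉ = 5 − 5 = 0
n=22: ⌈(23·64+110)/349⌉ − ⌈(22·64+110)/349⌉ = ⌈1582/349⌉ − ⌈1518/349⌉ = 5 − 5 = 0
n=23: ⌈(24·64+110)/349⌉ − ⌈(23·64+110)/349⌉ = ⌈1646/349⌉ − ⌈1582/349⌉ = 5 − 5 = 0
n=24: ⌈(25·64+110)/349⌉ − ⌈(24·64+110)/349⌉ = ⌈1710/349⌉ − ⌈1646/349⌉ = 5 − 5 = 0
n=25: ⌈(26·64+110)/349⌉ − ⌈(25·64+110)/349⌉ = ⌈1774/349⌉ − ⌈1710/349⌉ = 6 − 5 = 1
n=26: ⌈(27·64+110)/349⌉ − ⌈(26·64+110)/349⌉ = ⌈1838/349⌉ − ⌈1774/349⌉ = 6 − 6 = 0
n=27: ⌈(28·64+110)/349⌉ − ⌈(27·64+110)/349⌉ = ⌈1902/349⌉ − ⌈1838/349⌉ = 6 − 6 = 0
n=28: ⌈(29·64+110)/349⌉ − ⌈(28·64+110)/349⌉ = ⌈1966/349⌉ − ⌈1902/349⌉ = 6 − 6 = 0
n=29: ⌈(30·64+110)/349⌉ − ⌈(29·64+110)/349⌉ = ⌈2030/349⌉ − ⌈1966/349⌉ = 6 − 6 = 0
n=30: ⌈(31·64+110)/349⌉ − ⌈(30·64+110)/349⌉ = ⌈2094/349⌉ − ⌈2030/349⌉ = 6 − 6 = 0
n=31: ⌈(32·64+110)/349⌉ − ⌈(31·64+110)/349⌉ = ⌈2158/349⌉ − ⌈2094/349⌉ = 7 − 6 = 1
n=32: ⌈(33·64+110)/349⌉ − ⌈(32·64+110)/349⌉ = ⌈2222/349⌉ − ⌈2158/349⌉ = 7 − 7 = 0
n=33: ⌈(34·64+110)/349⌉ − ⌈(33·64+110)/349⌉ = ⌈2286/349⌉ − ⌈2222/349⌉ = 7 − 7 = 0
n=34: ⌈(35·64+110)/349⌉ − ⌈(34·64+110)/349⌉ = ⌈2350/349⌉ − ⌈2286/349⌉ = 7 − 7 = 0
n=35: ⌈(36·64+110)/349⌉ − ⌈(35·64+110)/349⌉ = ⌈2414/349⌉ − ⌈2350/349⌉ = 7 − 7 = 0
n=36: ⌈(37·64+110)/349⌉ − ⌈(36·64+110)/349⌉ = ⌈2478/349⌉ − ⌈2414/349⌉ = 8 − 7 = 1
n=37: ⌈(38·64+110)/349⌉ − ⌈(37·64+110)/349⌉ = ⌈2542/349⌉ − ⌈2478/349⌉ = 8 − 8 = 0
n=38: ⌈(39·64+110)/349⌉ − ⌈(38·64+110)/349⌉ = ⌈2606/349⌉ − ⌈2542/349⌉ = 8 − 8 = 0
n=39: ⌈(40·64+110)/349⌉ − ⌈(39·64+110)/349⌉ = ⌈2670/349⌉ − ⌈2606/349⌉ = 8 − 8 = 0
n=40: ⌈(41·64+110)/349⌉ − ⌈(40·64+110)/349⌉ = ⌈2734/349⌉ − ⌈2670/349⌉ = 8 − 8 = 0
n=41: ⌈(42·64+110)/349⌉ − ⌈(41·64+110)/349⌉ = ⌈2798/349⌉ − ⌈2734/349⌉ = 9 − 8 = 1
n=42: ⌈(43·64+110)/349⌉ − ⌈(42·64+110)/349⌉ = ⌈2862/349⌉ − ⌈2798/349⌉ = 9 − 9 = 0
n=43: ⌈(44·64+110)/349⌉ − ⌈(43·64+110)/349⌉ = ⌈2926/349⌉ − ⌈2862/349⌉ = 9 − 9 = 0
n=44: ⌈(45·64+110)/349⌉ − ⌈(44·64+110)/349⌉ = ⌈2990/349⌉ − ⌈2926/349⌉ = 9 − 9 = 0
n=45: ⌈(46·64+110)/349⌉ − ⌈(45·64+110)/349⌉ = ⌈3054/349⌉ − ⌈2990/349⌉ = 9 − 9 = 0
n=46: ⌈(47·64+110)/349⌉ − ⌈(46·64+110)/349⌉ = ⌈3118/349⌉ − ⌈3054/349⌉ = 9 − 9 = 0
n=47: ⌈(48·64+110)/349⌉ − ⌈(47·64+110)/349⌉ = ⌈3182/349⌉ − ⌈3118/349⌉ = 10 − 9 = 1
n=48: ⌈(49·64+110)/349⌉ − ⌈(48·64+110)/349⌉ = ⌈3246/349⌉ − ⌈3182/349⌉ = 10 − 10 = 0
n=49: ⌈(50·64+110)/349⌉ − ⌈(49·64+110)/349⌉ = ⌈3310/349⌉ − ⌈3246/349⌉ = 10 − 10 = 0
n=50: ⌈(51·64+110)/349⌉ − ⌈(50·64+110)/349⌉ = ⌈3374/349⌉ − ⌈3310/349⌉ = 10 − 10 = 0
n=51: ⌈(52·64+110)/349⌉ − ⌈(51·64+110)/349⌉ = ⌈3438/349⌉ − ⌈3374/349⌉ = 10 − 10 = 0
n=52: ⌈(53·64+110)/349⌉ − ⌈(52·64+110)/349⌉ = ⌈3502/349⌉ − ⌈3438/349⌉ = 11 − 10 = 1
n=53: ⌈(54·64+110)/349⌉ − ⌈(53·64+110)/349⌉ = ⌈3566/349⌉ − ⌈3502/349⌉ = 11 − 11 = 0
n=54: ⌈(55·64+110)/349⌉ − ⌈(54·64+110)/349⌉ = ⌈3630/349⌉ − ⌈3566/349⌉ = 11 − 11 = 0
n=55: ⌈(56·64+110)/349⌉ − ⌈(55·64+110)/349⌉ = ⌈3694/349⌉ − ⌈3630/349⌉ = 11 − 11 = 0
n=56: ⌈(57·64+110)/349⌉ − ⌈(56·64+110)/349⌉ = ⌈3758/349⌉ − ⌈3694/349⌉ = 11 − 11 = 0
n=57: ⌈(58·64+110)/349⌉ − ⌈(57·64+110)/349⌉ = ⌈3822/349⌉ − ⌈3758/349⌉ = 11 − 11 = 0
n=58: ⌈(59·64+110)/349⌉ − ⌈(58·64+110)/349⌉ = ⌈3886/349⌉ − ⌈3822/349⌉ = 12 − 11 = 1
n=59: ⌈(60·64+110)/349⌉ − ⌈(59·64+110)/349⌉ = ⌈3950/349⌉ − ⌈3886/349⌉ = 12 − 12 = 0
n=60: ⌈(61·64+110)/349⌉ − ⌈(60·64+110)/349⌉ = ⌈4014/349⌉ − ⌈3950/349⌉ = 12 − 12 = 0
n=61: ⌈(62·64+110)/349⌉ − ⌈(61·64+110)/349⌉ = ⌈4078/349⌉ − ⌈4014/349⌉ = 12 − 12 = 0
n=62: ⌈(63·64+110)/349⌉ − ⌈(62·64+110)/349⌉ = ⌈4142/349⌉ − ⌈4078/349⌉ = 12 − 12 = 0
n=63: ⌈(64·64+110)/349⌉ − ⌈(63·64+110)/349⌉ = ⌈4206/349⌉ − ⌈4142/349⌉ = 13 − 12 = 1
n=64: ⌈(65·64+110)/349⌉ − ⌈(64·64+110)/349⌉ = ⌈4270/349⌉ − ⌈4206/349⌉ = 13 − 13 = 0
n=65: ⌈(66·64+110)/349⌉ − ⌈(65·64+110)/349⌉ = ⌈4334/349⌉ − ⌈4270/349⌉ = 13 − 13 = 0
n=66: ⌈(67·64+110)/349⌉ − ⌈(66·64+110)/349⌉ = ⌈4398/349⌉ − ⌈4334/349⌉ = 13 − 13 = 0
n=67: ⌈(68·64+110)/349⌉ − ⌈(67·64+110)/349⌉ = ⌈4462/349⌉ − ⌈4398/349⌉ = 13 − 13 = 0
n=68: ⌈(69·64+110)/349⌉ − ⌈(68·64+110)/349⌉ = ⌈4526/349⌉ − ⌈4462/349⌉ = 13 − 13 = 0
n=69: ⌈(70·64+110)/349⌉ − ⌈(69·64+110)/349⌉ = ⌈4590/349⌉ − ⌈4526/349⌉ = 14 − 13 = 1
n=70: ⌈(71·64+110)/349⌉ − ⌈(70·64+110)/349⌉ = ⌈4654/349⌉ − ⌈4590/349⌉ = 14 − 14 = 0
n=71: ⌈(72·64+110)/349⌉ − ⌈(71·64+110)/349⌉ = ⌈4718/349⌉ − ⌈4654/349⌉ = 14 − 14 = 0
n=72: ⌈(73·64+110)/349⌉ − ⌈(72·64+110)/349⌉ = ⌈4782/349⌉ − ⌈4718/349⌉ = 14 − 14 = 0
n=73: ⌈(74·64+110)/349⌉ − ⌈(73·64+110)/349⌉ = ⌈4846/349⌉ − ⌈4782/349⌉ = 14 − 14 = 0
n=74: ⌈(75·64+110)/349⌉ − ⌈(74·64+110)/349⌉ = ⌈4910/349⌉ − ⌈4846/349⌉ = 15 − 14 = 1
n=75: ⌈(76·64+110)/349⌉ − ⌈(75·64+110)/349⌉ = ⌈4974/349⌉ − ⌈4910/349⌉ = 15 − 15 = 0
n=76: ⌈(77·64+110)/349⌉ − ⌈(76·64+110)/349⌉ = ⌈5038/349⌉ − ⌈4974/349⌉ = 15 − 15 = 0
n=77: ⌈(78·64+110)/349⌉ − ⌈(77·64+110)/349⌉ = ⌈5102/349⌉ − ⌈5038/349⌉ = 15 − 15 = 0
n=78: ⌈(79·64+110)/349⌉ − ⌈(78·64+110)/349⌉ = ⌈5166/349⌉ − ⌈5102/349⌉ = 15 − 15 = 0
n=79: ⌈(80·64+110)/349⌉ − ⌈(79·64+110)/349⌉ = ⌈5230/349⌉ − ⌈5166/349⌉ = 15 − 15 = 0
n=80: ⌈(81·64+110)/349⌉ − ⌈(80·64+110)/349⌉ = ⌈5294/349⌉ − ⌈5230/349⌉ = 16 − 15 = 1
n=81: ⌈(82·64+110)/349⌉ − ⌈(81·64+110)/349⌉ = ⌈5358/349⌉ − ⌈5294/349⌉ = 16 − 16 = 0
n=82: ⌈(83·64+110)/349⌉ − ⌈(82·64+110)/349⌉ = ⌈5422/349⌉ − ⌈5358/349⌉ = 16 − 16 = 0
n=83: ⌈(84·64+110)/349⌉ − ⌈(83·64+110)/349⌉ = ⌈5486/349⌉ − ⌈5422/349⌉ = 16 − 16 = 0
n=84: ⌈(85·64+110)/349⌉ − ⌈(84·64+110)/349⌉ = ⌈5550/349⌉ − ⌈5486/349⌉ = 16 − 16 = 0
n=85: ⌈(86·64+110)/349⌉ − ⌈(85·64+110)/349⌉ = ⌈5614/349⌉ − ⌈5550/349⌉ = 17 − 16 = 1

00010000010000100000100001000001000010000100000100001000001000010000010000100000100001


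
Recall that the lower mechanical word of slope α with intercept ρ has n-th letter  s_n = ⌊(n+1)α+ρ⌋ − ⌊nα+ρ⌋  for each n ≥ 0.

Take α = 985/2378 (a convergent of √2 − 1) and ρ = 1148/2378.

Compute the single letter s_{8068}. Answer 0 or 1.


(n+1)α + ρ = (8069·985 + 1148) / 2378 = 7949113/2378
nα + ρ     = (8068·985 + 1148) / 2378 = 7948128/2378
⌊7949113/2378⌋ = 3342,  ⌊7948128/2378⌋ = 3342
s_{8068} = 3342 − 3342 = 0

0


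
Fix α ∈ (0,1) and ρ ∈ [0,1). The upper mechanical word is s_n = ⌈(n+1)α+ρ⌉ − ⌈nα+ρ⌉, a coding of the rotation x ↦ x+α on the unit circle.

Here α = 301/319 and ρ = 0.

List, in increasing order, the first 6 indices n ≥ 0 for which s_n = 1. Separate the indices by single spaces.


0 1 2 3 4 5

n=0: ⌈301/319⌉−⌈0/319⌉ = 1−0 = 1  ← one
n=1: ⌈602/319⌉−⌈301/319⌉ = 2−1 = 1  ← one
n=2: ⌈903/319⌉−⌈602/319⌉ = 3−2 = 1  ← one
n=3: ⌈1204/319⌉−⌈903/319⌉ = 4−3 = 1  ← one
n=4: ⌈1505/319⌉−⌈1204/319⌉ = 5−4 = 1  ← one
n=5: ⌈1806/319⌉−⌈1505/319⌉ = 6−5 = 1  ← one
positions of the first 6 ones: 0 1 2 3 4 5


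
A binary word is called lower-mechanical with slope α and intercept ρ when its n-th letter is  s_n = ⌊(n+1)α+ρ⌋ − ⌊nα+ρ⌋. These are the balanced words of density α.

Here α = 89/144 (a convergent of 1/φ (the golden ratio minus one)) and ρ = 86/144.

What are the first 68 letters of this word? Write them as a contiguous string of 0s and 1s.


10110101101101011010110110101101011011010110110101101011011010110110

n=0: ⌊(1·89+86)/144⌋ − ⌊(0·89+86)/144⌋ = ⌊175/144⌋ − ⌊86/144⌋ = 1 − 0 = 1
n=1: ⌊(2·89+86)/144⌋ − ⌊(1·89+86)/144⌋ = ⌊264/144⌋ − ⌊175/144⌋ = 1 − 1 = 0
n=2: ⌊(3·89+86)/144⌋ − ⌊(2·89+86)/144⌋ = ⌊353/144⌋ − ⌊264/144⌋ = 2 − 1 = 1
n=3: ⌊(4·89+86)/144⌋ − ⌊(3·89+86)/144⌋ = ⌊442/144⌋ − ⌊353/144⌋ = 3 − 2 = 1
n=4: ⌊(5·89+86)/144⌋ − ⌊(4·89+86)/144⌋ = ⌊531/144⌋ − ⌊442/144⌋ = 3 − 3 = 0
n=5: ⌊(6·89+86)/144⌋ − ⌊(5·89+86)/144⌋ = ⌊620/144⌋ − ⌊531/144⌋ = 4 − 3 = 1
n=6: ⌊(7·89+86)/144⌋ − ⌊(6·89+86)/144⌋ = ⌊709/144⌋ − ⌊620/144⌋ = 4 − 4 = 0
n=7: ⌊(8·89+86)/144⌋ − ⌊(7·89+86)/144⌋ = ⌊798/144⌋ − ⌊709/144⌋ = 5 − 4 = 1
n=8: ⌊(9·89+86)/144⌋ − ⌊(8·89+86)/144⌋ = ⌊887/144⌋ − ⌊798/144⌋ = 6 − 5 = 1
n=9: ⌊(10·89+86)/144⌋ − ⌊(9·89+86)/144⌋ = ⌊976/144⌋ − ⌊887/144⌋ = 6 − 6 = 0
n=10: ⌊(11·89+86)/144⌋ − ⌊(10·89+86)/144⌋ = ⌊1065/144⌋ − ⌊976/144⌋ = 7 − 6 = 1
n=11: ⌊(12·89+86)/144⌋ − ⌊(11·89+86)/144⌋ = ⌊1154/144⌋ − ⌊1065/144⌋ = 8 − 7 = 1
n=12: ⌊(13·89+86)/144⌋ − ⌊(12·89+86)/144⌋ = ⌊1243/144⌋ − ⌊1154/144⌋ = 8 − 8 = 0
n=13: ⌊(14·89+86)/144⌋ − ⌊(13·89+86)/144⌋ = ⌊1332/144⌋ − ⌊1243/144⌋ = 9 − 8 = 1
n=14: ⌊(15·89+86)/144⌋ − ⌊(14·89+86)/144⌋ = ⌊1421/144⌋ − ⌊1332/144⌋ = 9 − 9 = 0
n=15: ⌊(16·89+86)/144⌋ − ⌊(15·89+86)/144⌋ = ⌊1510/144⌋ − ⌊1421/144⌋ = 10 − 9 = 1
n=16: ⌊(17·89+86)/144⌋ − ⌊(16·89+86)/144⌋ = ⌊1599/144⌋ − ⌊1510/144⌋ = 11 − 10 = 1
n=17: ⌊(18·89+86)/144⌋ − ⌊(17·89+86)/144⌋ = ⌊1688/144⌋ − ⌊1599/144⌋ = 11 − 11 = 0
n=18: ⌊(19·89+86)/144⌋ − ⌊(18·89+86)/144⌋ = ⌊1777/144⌋ − ⌊1688/144⌋ = 12 − 11 = 1
n=19: ⌊(20·89+86)/144⌋ − ⌊(19·89+86)/144⌋ = ⌊1866/144⌋ − ⌊1777/144⌋ = 12 − 12 = 0
n=20: ⌊(21·89+86)/144⌋ − ⌊(20·89+86)/144⌋ = ⌊1955/144⌋ − ⌊1866/144⌋ = 13 − 12 = 1
n=21: ⌊(22·89+86)/144⌋ − ⌊(21·89+86)/144⌋ = ⌊2044/144⌋ − ⌊1955/144⌋ = 14 − 13 = 1
n=22: ⌊(23·89+86)/144⌋ − ⌊(22·89+86)/144⌋ = ⌊2133/144⌋ − ⌊2044/144⌋ = 14 − 14 = 0
n=23: ⌊(24·89+86)/144⌋ − ⌊(23·89+86)/144⌋ = ⌊2222/144⌋ − ⌊2133/144⌋ = 15 − 14 = 1
n=24: ⌊(25·89+86)/144⌋ − ⌊(24·89+86)/144⌋ = ⌊2311/144⌋ − ⌊2222/144⌋ = 16 − 15 = 1
n=25: ⌊(26·89+86)/144⌋ − ⌊(25·89+86)/144⌋ = ⌊2400/144⌋ − ⌊2311/144⌋ = 16 − 16 = 0
n=26: ⌊(27·89+86)/144⌋ − ⌊(26·89+86)/144⌋ = ⌊2489/144⌋ − ⌊2400/144⌋ = 17 − 16 = 1
n=27: ⌊(28·89+86)/144⌋ − ⌊(27·89+86)/144⌋ = ⌊2578/144⌋ − ⌊2489/144⌋ = 17 − 17 = 0
n=28: ⌊(29·89+86)/144⌋ − ⌊(28·89+86)/144⌋ = ⌊2667/144⌋ − ⌊2578/144⌋ = 18 − 17 = 1
n=29: ⌊(30·89+86)/144⌋ − ⌊(29·89+86)/144⌋ = ⌊2756/144⌋ − ⌊2667/144⌋ = 19 − 18 = 1
n=30: ⌊(31·89+86)/144⌋ − ⌊(30·89+86)/144⌋ = ⌊2845/144⌋ − ⌊2756/144⌋ = 19 − 19 = 0
n=31: ⌊(32·89+86)/144⌋ − ⌊(31·89+86)/144⌋ = ⌊2934/144⌋ − ⌊2845/144⌋ = 20 − 19 = 1
n=32: ⌊(33·89+86)/144⌋ − ⌊(32·89+86)/144⌋ = ⌊3023/144⌋ − ⌊2934/144⌋ = 20 − 20 = 0
n=33: ⌊(34·89+86)/144⌋ − ⌊(33·89+86)/144⌋ = ⌊3112/144⌋ − ⌊3023/144⌋ = 21 − 20 = 1
n=34: ⌊(35·89+86)/144⌋ − ⌊(34·89+86)/144⌋ = ⌊3201/144⌋ − ⌊3112/144⌋ = 22 − 21 = 1
n=35: ⌊(36·89+86)/144⌋ − ⌊(35·89+86)/144⌋ = ⌊3290/144⌋ − ⌊3201/144⌋ = 22 − 22 = 0
n=36: ⌊(37·89+86)/144⌋ − ⌊(36·89+86)/144⌋ = ⌊3379/144⌋ − ⌊3290/144⌋ = 23 − 22 = 1
n=37: ⌊(38·89+86)/144⌋ − ⌊(37·89+86)/144⌋ = ⌊3468/144⌋ − ⌊3379/144⌋ = 24 − 23 = 1
n=38: ⌊(39·89+86)/144⌋ − ⌊(38·89+86)/144⌋ = ⌊3557/144⌋ − ⌊3468/144⌋ = 24 − 24 = 0
n=39: ⌊(40·89+86)/144⌋ − ⌊(39·89+86)/144⌋ = ⌊3646/144⌋ − ⌊3557/144⌋ = 25 − 24 = 1
n=40: ⌊(41·89+86)/144⌋ − ⌊(40·89+86)/144⌋ = ⌊3735/144⌋ − ⌊3646/144⌋ = 25 − 25 = 0
n=41: ⌊(42·89+86)/144⌋ − ⌊(41·89+86)/144⌋ = ⌊3824/144⌋ − ⌊3735/144⌋ = 26 − 25 = 1
n=42: ⌊(43·89+86)/144⌋ − ⌊(42·89+86)/144⌋ = ⌊3913/144⌋ − ⌊3824/144⌋ = 27 − 26 = 1
n=43: ⌊(44·89+86)/144⌋ − ⌊(43·89+86)/144⌋ = ⌊4002/144⌋ − ⌊3913/144⌋ = 27 − 27 = 0
n=44: ⌊(45·89+86)/144⌋ − ⌊(44·89+86)/144⌋ = ⌊4091/144⌋ − ⌊4002/144⌋ = 28 − 27 = 1
n=45: ⌊(46·89+86)/144⌋ − ⌊(45·89+86)/144⌋ = ⌊4180/144⌋ − ⌊4091/144⌋ = 29 − 28 = 1
n=46: ⌊(47·89+86)/144⌋ − ⌊(46·89+86)/144⌋ = ⌊4269/144⌋ − ⌊4180/144⌋ = 29 − 29 = 0
n=47: ⌊(48·89+86)/144⌋ − ⌊(47·89+86)/144⌋ = ⌊4358/144⌋ − ⌊4269/144⌋ = 30 − 29 = 1
n=48: ⌊(49·89+86)/144⌋ − ⌊(48·89+86)/144⌋ = ⌊4447/144⌋ − ⌊4358/144⌋ = 30 − 30 = 0
n=49: ⌊(50·89+86)/144⌋ − ⌊(49·89+86)/144⌋ = ⌊4536/144⌋ − ⌊4447/144⌋ = 31 − 30 = 1
n=50: ⌊(51·89+86)/144⌋ − ⌊(50·89+86)/144⌋ = ⌊4625/144⌋ − ⌊4536/144⌋ = 32 − 31 = 1
n=51: ⌊(52·89+86)/144⌋ − ⌊(51·89+86)/144⌋ = ⌊4714/144⌋ − ⌊4625/144⌋ = 32 − 32 = 0
n=52: ⌊(53·89+86)/144⌋ − ⌊(52·89+86)/144⌋ = ⌊4803/144⌋ − ⌊4714/144⌋ = 33 − 32 = 1
n=53: ⌊(54·89+86)/144⌋ − ⌊(53·89+86)/144⌋ = ⌊4892/144⌋ − ⌊4803/144⌋ = 33 − 33 = 0
n=54: ⌊(55·89+86)/144⌋ − ⌊(54·89+86)/144⌋ = ⌊4981/144⌋ − ⌊4892/144⌋ = 34 − 33 = 1
n=55: ⌊(56·89+86)/144⌋ − ⌊(55·89+86)/144⌋ = ⌊5070/144⌋ − ⌊4981/144⌋ = 35 − 34 = 1
n=56: ⌊(57·89+86)/144⌋ − ⌊(56·89+86)/144⌋ = ⌊5159/144⌋ − ⌊5070/144⌋ = 35 − 35 = 0
n=57: ⌊(58·89+86)/144⌋ − ⌊(57·89+86)/144⌋ = ⌊5248/144⌋ − ⌊5159/144⌋ = 36 − 35 = 1
n=58: ⌊(59·89+86)/144⌋ − ⌊(58·89+86)/144⌋ = ⌊5337/144⌋ − ⌊5248/144⌋ = 37 − 36 = 1
n=59: ⌊(60·89+86)/144⌋ − ⌊(59·89+86)/144⌋ = ⌊5426/144⌋ − ⌊5337/144⌋ = 37 − 37 = 0
n=60: ⌊(61·89+86)/144⌋ − ⌊(60·89+86)/144⌋ = ⌊5515/144⌋ − ⌊5426/144⌋ = 38 − 37 = 1
n=61: ⌊(62·89+86)/144⌋ − ⌊(61·89+86)/144⌋ = ⌊5604/144⌋ − ⌊5515/144⌋ = 38 − 38 = 0
n=62: ⌊(63·89+86)/144⌋ − ⌊(62·89+86)/144⌋ = ⌊5693/144⌋ − ⌊5604/144⌋ = 39 − 38 = 1
n=63: ⌊(64·89+86)/144⌋ − ⌊(63·89+86)/144⌋ = ⌊5782/144⌋ − ⌊5693/144⌋ = 40 − 39 = 1
n=64: ⌊(65·89+86)/144⌋ − ⌊(64·89+86)/144⌋ = ⌊5871/144⌋ − ⌊5782/144⌋ = 40 − 40 = 0
n=65: ⌊(66·89+86)/144⌋ − ⌊(65·89+86)/144⌋ = ⌊5960/144⌋ − ⌊5871/144⌋ = 41 − 40 = 1
n=66: ⌊(67·89+86)/144⌋ − ⌊(66·89+86)/144⌋ = ⌊6049/144⌋ − ⌊5960/144⌋ = 42 − 41 = 1
n=67: ⌊(68·89+86)/144⌋ − ⌊(67·89+86)/144⌋ = ⌊6138/144⌋ − ⌊6049/144⌋ = 42 − 42 = 0


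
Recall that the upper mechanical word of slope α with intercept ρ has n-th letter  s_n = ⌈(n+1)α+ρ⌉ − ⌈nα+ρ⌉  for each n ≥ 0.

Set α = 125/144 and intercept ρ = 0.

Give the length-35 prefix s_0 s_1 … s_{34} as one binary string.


n=0: ⌈(1·125)/144⌉ − ⌈(0·125)/144⌉ = ⌈125/144⌉ − ⌈0/144⌉ = 1 − 0 = 1
n=1: ⌈(2·125)/144⌉ − ⌈(1·125)/144⌉ = ⌈250/144⌉ − ⌈125/144⌉ = 2 − 1 = 1
n=2: ⌈(3·125)/144⌉ − ⌈(2·125)/144⌉ = ⌈375/144⌉ − ⌈250/144⌉ = 3 − 2 = 1
n=3: ⌈(4·125)/144⌉ − ⌈(3·125)/144⌉ = ⌈500/144⌉ − ⌈375/144⌉ = 4 − 3 = 1
n=4: ⌈(5·125)/144⌉ − ⌈(4·125)/144⌉ = ⌈625/144⌉ − ⌈500/144⌉ = 5 − 4 = 1
n=5: ⌈(6·125)/144⌉ − ⌈(5·125)/144⌉ = ⌈750/144⌉ − ⌈625/144⌉ = 6 − 5 = 1
n=6: ⌈(7·125)/144⌉ − ⌈(6·125)/144⌉ = ⌈875/144⌉ − ⌈750/144⌉ = 7 − 6 = 1
n=7: ⌈(8·125)/144⌉ − ⌈(7·125)/144⌉ = ⌈1000/144⌉ − ⌈875/144⌉ = 7 − 7 = 0
n=8: ⌈(9·125)/144⌉ − ⌈(8·125)/144⌉ = ⌈1125/144⌉ − ⌈1000/144⌉ = 8 − 7 = 1
n=9: ⌈(10·125)/144⌉ − ⌈(9·125)/144⌉ = ⌈1250/144⌉ − ⌈1125/144⌉ = 9 − 8 = 1
n=10: ⌈(11·125)/144⌉ − ⌈(10·125)/144⌉ = ⌈1375/144⌉ − ⌈1250/144⌉ = 10 − 9 = 1
n=11: ⌈(12·125)/144⌉ − ⌈(11·125)/144⌉ = ⌈1500/144⌉ − ⌈1375/144⌉ = 11 − 10 = 1
n=12: ⌈(13·125)/144⌉ − ⌈(12·125)/144⌉ = ⌈1625/144⌉ − ⌈1500/144⌉ = 12 − 11 = 1
n=13: ⌈(14·125)/144⌉ − ⌈(13·125)/144⌉ = ⌈1750/144⌉ − ⌈1625/144⌉ = 13 − 12 = 1
n=14: ⌈(15·125)/144⌉ − ⌈(14·125)/144⌉ = ⌈1875/144⌉ − ⌈1750/144⌉ = 14 − 13 = 1
n=15: ⌈(16·125)/144⌉ − ⌈(15·125)/144⌉ = ⌈2000/144⌉ − ⌈1875/144⌉ = 14 − 14 = 0
n=16: ⌈(17·125)/144⌉ − ⌈(16·125)/144⌉ = ⌈2125/144⌉ − ⌈2000/144⌉ = 15 − 14 = 1
n=17: ⌈(18·125)/144⌉ − ⌈(17·125)/144⌉ = ⌈2250/144⌉ − ⌈2125/144⌉ = 16 − 15 = 1
n=18: ⌈(19·125)/144⌉ − ⌈(18·125)/144⌉ = ⌈2375/144⌉ − ⌈2250/144⌉ = 17 − 16 = 1
n=19: ⌈(20·125)/144⌉ − ⌈(19·125)/144⌉ = ⌈2500/144⌉ − ⌈2375/144⌉ = 18 − 17 = 1
n=20: ⌈(21·125)/144⌉ − ⌈(20·125)/144⌉ = ⌈2625/144⌉ − ⌈2500/144⌉ = 19 − 18 = 1
n=21: ⌈(22·125)/144⌉ − ⌈(21·125)/144⌉ = ⌈2750/144⌉ − ⌈2625/144⌉ = 20 − 19 = 1
n=22: ⌈(23·125)/144⌉ − ⌈(22·125)/144⌉ = ⌈2875/144⌉ − ⌈2750/144⌉ = 20 − 20 = 0
n=23: ⌈(24·125)/144⌉ − ⌈(23·125)/144⌉ = ⌈3000/144⌉ − ⌈2875/144⌉ = 21 − 20 = 1
n=24: ⌈(25·125)/144⌉ − ⌈(24·125)/144⌉ = ⌈3125/144⌉ − ⌈3000/144⌉ = 22 − 21 = 1
n=25: ⌈(26·125)/144⌉ − ⌈(25·125)/144⌉ = ⌈3250/144⌉ − ⌈3125/144⌉ = 23 − 22 = 1
n=26: ⌈(27·125)/144⌉ − ⌈(26·125)/144⌉ = ⌈3375/144⌉ − ⌈3250/144⌉ = 24 − 23 = 1
n=27: ⌈(28·125)/144⌉ − ⌈(27·125)/144⌉ = ⌈3500/144⌉ − ⌈3375/144⌉ = 25 − 24 = 1
n=28: ⌈(29·125)/144⌉ − ⌈(28·125)/144⌉ = ⌈3625/144⌉ − ⌈3500/144⌉ = 26 − 25 = 1
n=29: ⌈(30·125)/144⌉ − ⌈(29·125)/144⌉ = ⌈3750/144⌉ − ⌈3625/144⌉ = 27 − 26 = 1
n=30: ⌈(31·125)/144⌉ − ⌈(30·125)/144⌉ = ⌈3875/144⌉ − ⌈3750/144⌉ = 27 − 27 = 0
n=31: ⌈(32·125)/144⌉ − ⌈(31·125)/144⌉ = ⌈4000/144⌉ − ⌈3875/144⌉ = 28 − 27 = 1
n=32: ⌈(33·125)/144⌉ − ⌈(32·125)/144⌉ = ⌈4125/144⌉ − ⌈4000/144⌉ = 29 − 28 = 1
n=33: ⌈(34·125)/144⌉ − ⌈(33·125)/144⌉ = ⌈4250/144⌉ − ⌈4125/144⌉ = 30 − 29 = 1
n=34: ⌈(35·125)/144⌉ − ⌈(34·125)/144⌉ = ⌈4375/144⌉ − ⌈4250/144⌉ = 31 − 30 = 1

11111110111111101111110111111101111


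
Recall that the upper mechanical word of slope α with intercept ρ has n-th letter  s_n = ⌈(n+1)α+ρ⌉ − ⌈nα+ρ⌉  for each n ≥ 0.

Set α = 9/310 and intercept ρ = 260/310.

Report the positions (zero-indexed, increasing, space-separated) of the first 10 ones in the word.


5 40 74 108 143 177 212 246 281 315

n=0: ⌈269/310⌉−⌈260/310⌉ = 1−1 = 0
n=1: ⌈278/310⌉−⌈269/310⌉ = 1−1 = 0
  …
n=5: ⌈314/310⌉−⌈305/310⌉ = 2−1 = 1  ← one
n=6: ⌈323/310⌉−⌈314/310⌉ = 2−2 = 0
n=7: ⌈332/310⌉−⌈323/310⌉ = 2−2 = 0
  …
n=40: ⌈629/310⌉−⌈620/310⌉ = 3−2 = 1  ← one
n=41: ⌈638/310⌉−⌈629/310⌉ = 3−3 = 0
n=42: ⌈647/310⌉−⌈638/310⌉ = 3−3 = 0
  …
n=74: ⌈935/310⌉−⌈926/310⌉ = 4−3 = 1  ← one
n=75: ⌈944/310⌉−⌈935/310⌉ = 4−4 = 0
n=76: ⌈953/310⌉−⌈944/310⌉ = 4−4 = 0
  …
n=108: ⌈1241/310⌉−⌈1232/310⌉ = 5−4 = 1  ← one
n=109: ⌈1250/310⌉−⌈1241/310⌉ = 5−5 = 0
n=110: ⌈1259/310⌉−⌈1250/310⌉ = 5−5 = 0
  …
n=143: ⌈1556/310⌉−⌈1547/310⌉ = 6−5 = 1  ← one
n=144: ⌈1565/310⌉−⌈1556/310⌉ = 6−6 = 0
n=145: ⌈1574/310⌉−⌈1565/310⌉ = 6−6 = 0
  …
n=177: ⌈1862/310⌉−⌈1853/310⌉ = 7−6 = 1  ← one
n=178: ⌈1871/310⌉−⌈1862/310⌉ = 7−7 = 0
n=179: ⌈1880/310⌉−⌈1871/310⌉ = 7−7 = 0
  …
n=212: ⌈2177/310⌉−⌈2168/310⌉ = 8−7 = 1  ← one
n=213: ⌈2186/310⌉−⌈2177/310⌉ = 8−8 = 0
n=214: ⌈2195/310⌉−⌈2186/310⌉ = 8−8 = 0
  …
n=246: ⌈2483/310⌉−⌈2474/310⌉ = 9−8 = 1  ← one
n=247: ⌈2492/310⌉−⌈2483/310⌉ = 9−9 = 0
n=248: ⌈2501/310⌉−⌈2492/310⌉ = 9−9 = 0
  …
n=281: ⌈2798/310⌉−⌈2789/310⌉ = 10−9 = 1  ← one
n=282: ⌈2807/310⌉−⌈2798/310⌉ = 10−10 = 0
n=283: ⌈2816/310⌉−⌈2807/310⌉ = 10−10 = 0
  …
n=315: ⌈3104/310⌉−⌈3095/310⌉ = 11−10 = 1  ← one
positions of the first 10 ones: 5 40 74 108 143 177 212 246 281 315


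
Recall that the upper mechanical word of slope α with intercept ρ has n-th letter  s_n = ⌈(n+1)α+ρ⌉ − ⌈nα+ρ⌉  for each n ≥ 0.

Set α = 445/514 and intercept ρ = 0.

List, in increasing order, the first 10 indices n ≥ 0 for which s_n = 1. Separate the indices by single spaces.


0 1 2 3 4 5 6 8 9 10

n=0: ⌈445/514⌉−⌈0/514⌉ = 1−0 = 1  ← one
n=1: ⌈890/514⌉−⌈445/514⌉ = 2−1 = 1  ← one
n=2: ⌈1335/514⌉−⌈890/514⌉ = 3−2 = 1  ← one
n=3: ⌈1780/514⌉−⌈1335/514⌉ = 4−3 = 1  ← one
n=4: ⌈2225/514⌉−⌈1780/514⌉ = 5−4 = 1  ← one
n=5: ⌈2670/514⌉−⌈2225/514⌉ = 6−5 = 1  ← one
n=6: ⌈3115/514⌉−⌈2670/514⌉ = 7−6 = 1  ← one
n=7: ⌈3560/514⌉−⌈3115/514⌉ = 7−7 = 0
n=8: ⌈4005/514⌉−⌈3560/514⌉ = 8−7 = 1  ← one
n=9: ⌈4450/514⌉−⌈4005/514⌉ = 9−8 = 1  ← one
n=10: ⌈4895/514⌉−⌈4450/514⌉ = 10−9 = 1  ← one
positions of the first 10 ones: 0 1 2 3 4 5 6 8 9 10


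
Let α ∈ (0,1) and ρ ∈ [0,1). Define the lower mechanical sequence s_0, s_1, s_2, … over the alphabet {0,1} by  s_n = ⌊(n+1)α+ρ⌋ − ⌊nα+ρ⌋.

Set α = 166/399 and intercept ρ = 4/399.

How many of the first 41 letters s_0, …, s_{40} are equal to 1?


17

#1s = Σ_{n=0}^{40} s_n = Σ_{n=0}^{40} (⌊(n+1)α+ρ⌋ − ⌊nα+ρ⌋)
the sum telescopes: every ⌊nα+ρ⌋ with 0 < n < 41 appears once with + and once with −, leaving ⌊41α+ρ⌋ − ⌊0·α+ρ⌋
41α + ρ = (41·166 + 4) / 399 = 6810/399
ρ = 4/399
⌊6810/399⌋ = 17,  ⌊4/399⌋ = 0
#1s = 17 − 0 = 17


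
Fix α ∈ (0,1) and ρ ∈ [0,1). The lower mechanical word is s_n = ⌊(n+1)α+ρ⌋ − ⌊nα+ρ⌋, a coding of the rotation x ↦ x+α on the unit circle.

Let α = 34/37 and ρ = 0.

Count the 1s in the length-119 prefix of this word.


#1s = Σ_{n=0}^{118} s_n = Σ_{n=0}^{118} (⌊(n+1)α+ρ⌋ − ⌊nα+ρ⌋)
the sum telescopes: every ⌊nα+ρ⌋ with 0 < n < 119 appears once with + and once with −, leaving ⌊119α+ρ⌋ − ⌊0·α+ρ⌋
119α + ρ = (119·34) / 37 = 4046/37
ρ = 0/37
⌊4046/37⌋ = 109,  ⌊0/37⌋ = 0
#1s = 109 − 0 = 109

109


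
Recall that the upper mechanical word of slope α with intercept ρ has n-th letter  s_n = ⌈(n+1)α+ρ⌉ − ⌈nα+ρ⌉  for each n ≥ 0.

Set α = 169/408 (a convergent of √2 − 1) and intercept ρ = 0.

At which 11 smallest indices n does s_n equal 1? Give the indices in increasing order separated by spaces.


0 2 4 7 9 12 14 16 19 21 24

n=0: ⌈169/408⌉−⌈0/408⌉ = 1−0 = 1  ← one
n=1: ⌈338/408⌉−⌈169/408⌉ = 1−1 = 0
n=2: ⌈507/408⌉−⌈338/408⌉ = 2−1 = 1  ← one
n=3: ⌈676/408⌉−⌈507/408⌉ = 2−2 = 0
n=4: ⌈845/408⌉−⌈676/408⌉ = 3−2 = 1  ← one
n=5: ⌈1014/408⌉−⌈845/408⌉ = 3−3 = 0
n=6: ⌈1183/408⌉−⌈1014/408⌉ = 3−3 = 0
n=7: ⌈1352/408⌉−⌈1183/408⌉ = 4−3 = 1  ← one
n=8: ⌈1521/408⌉−⌈1352/408⌉ = 4−4 = 0
n=9: ⌈1690/408⌉−⌈1521/408⌉ = 5−4 = 1  ← one
n=10: ⌈1859/408⌉−⌈1690/408⌉ = 5−5 = 0
n=11: ⌈2028/408⌉−⌈1859/408⌉ = 5−5 = 0
n=12: ⌈2197/408⌉−⌈2028/408⌉ = 6−5 = 1  ← one
n=13: ⌈2366/408⌉−⌈2197/408⌉ = 6−6 = 0
n=14: ⌈2535/408⌉−⌈2366/408⌉ = 7−6 = 1  ← one
n=15: ⌈2704/408⌉−⌈2535/408⌉ = 7−7 = 0
n=16: ⌈2873/408⌉−⌈2704/408⌉ = 8−7 = 1  ← one
n=17: ⌈3042/408⌉−⌈2873/408⌉ = 8−8 = 0
n=18: ⌈3211/408⌉−⌈3042/408⌉ = 8−8 = 0
n=19: ⌈3380/408⌉−⌈3211/408⌉ = 9−8 = 1  ← one
n=20: ⌈3549/408⌉−⌈3380/408⌉ = 9−9 = 0
n=21: ⌈3718/408⌉−⌈3549/408⌉ = 10−9 = 1  ← one
n=22: ⌈3887/408⌉−⌈3718/408⌉ = 10−10 = 0
n=23: ⌈4056/408⌉−⌈3887/408⌉ = 10−10 = 0
n=24: ⌈4225/408⌉−⌈4056/408⌉ = 11−10 = 1  ← one
positions of the first 11 ones: 0 2 4 7 9 12 14 16 19 21 24


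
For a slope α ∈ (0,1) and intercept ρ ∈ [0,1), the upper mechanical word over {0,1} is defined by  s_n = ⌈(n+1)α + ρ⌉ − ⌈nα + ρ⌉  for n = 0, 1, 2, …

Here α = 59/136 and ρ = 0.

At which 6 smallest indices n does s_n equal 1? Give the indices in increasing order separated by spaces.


n=0: ⌈59/136⌉−⌈0/136⌉ = 1−0 = 1  ← one
n=1: ⌈118/136⌉−⌈59/136⌉ = 1−1 = 0
n=2: ⌈177/136⌉−⌈118/136⌉ = 2−1 = 1  ← one
n=3: ⌈236/136⌉−⌈177/136⌉ = 2−2 = 0
n=4: ⌈295/136⌉−⌈236/136⌉ = 3−2 = 1  ← one
n=5: ⌈354/136⌉−⌈295/136⌉ = 3−3 = 0
n=6: ⌈413/136⌉−⌈354/136⌉ = 4−3 = 1  ← one
n=7: ⌈472/136⌉−⌈413/136⌉ = 4−4 = 0
n=8: ⌈531/136⌉−⌈472/136⌉ = 4−4 = 0
n=9: ⌈590/136⌉−⌈531/136⌉ = 5−4 = 1  ← one
n=10: ⌈649/136⌉−⌈590/136⌉ = 5−5 = 0
n=11: ⌈708/136⌉−⌈649/136⌉ = 6−5 = 1  ← one
positions of the first 6 ones: 0 2 4 6 9 11

0 2 4 6 9 11


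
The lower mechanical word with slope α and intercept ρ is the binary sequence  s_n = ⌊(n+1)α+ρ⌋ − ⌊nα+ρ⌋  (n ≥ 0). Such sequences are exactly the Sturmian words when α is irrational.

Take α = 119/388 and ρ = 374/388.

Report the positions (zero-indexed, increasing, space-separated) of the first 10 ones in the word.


0 3 6 9 13 16 19 22 26 29

n=0: ⌊493/388⌋−⌊374/388⌋ = 1−0 = 1  ← one
n=1: ⌊612/388⌋−⌊493/388⌋ = 1−1 = 0
n=2: ⌊731/388⌋−⌊612/388⌋ = 1−1 = 0
n=3: ⌊850/388⌋−⌊731/388⌋ = 2−1 = 1  ← one
n=4: ⌊969/388⌋−⌊850/388⌋ = 2−2 = 0
n=5: ⌊1088/388⌋−⌊969/388⌋ = 2−2 = 0
n=6: ⌊1207/388⌋−⌊1088/388⌋ = 3−2 = 1  ← one
n=7: ⌊1326/388⌋−⌊1207/388⌋ = 3−3 = 0
n=8: ⌊1445/388⌋−⌊1326/388⌋ = 3−3 = 0
n=9: ⌊1564/388⌋−⌊1445/388⌋ = 4−3 = 1  ← one
n=10: ⌊1683/388⌋−⌊1564/388⌋ = 4−4 = 0
n=11: ⌊1802/388⌋−⌊1683/388⌋ = 4−4 = 0
n=12: ⌊1921/388⌋−⌊1802/388⌋ = 4−4 = 0
n=13: ⌊2040/388⌋−⌊1921/388⌋ = 5−4 = 1  ← one
n=14: ⌊2159/388⌋−⌊2040/388⌋ = 5−5 = 0
n=15: ⌊2278/388⌋−⌊2159/388⌋ = 5−5 = 0
n=16: ⌊2397/388⌋−⌊2278/388⌋ = 6−5 = 1  ← one
n=17: ⌊2516/388⌋−⌊2397/388⌋ = 6−6 = 0
n=18: ⌊2635/388⌋−⌊2516/388⌋ = 6−6 = 0
n=19: ⌊2754/388⌋−⌊2635/388⌋ = 7−6 = 1  ← one
n=20: ⌊2873/388⌋−⌊2754/388⌋ = 7−7 = 0
n=21: ⌊2992/388⌋−⌊2873/388⌋ = 7−7 = 0
n=22: ⌊3111/388⌋−⌊2992/388⌋ = 8−7 = 1  ← one
n=23: ⌊3230/388⌋−⌊3111/388⌋ = 8−8 = 0
n=24: ⌊3349/388⌋−⌊3230/388⌋ = 8−8 = 0
n=25: ⌊3468/388⌋−⌊3349/388⌋ = 8−8 = 0
n=26: ⌊3587/388⌋−⌊3468/388⌋ = 9−8 = 1  ← one
n=27: ⌊3706/388⌋−⌊3587/388⌋ = 9−9 = 0
n=28: ⌊3825/388⌋−⌊3706/388⌋ = 9−9 = 0
n=29: ⌊3944/388⌋−⌊3825/388⌋ = 10−9 = 1  ← one
positions of the first 10 ones: 0 3 6 9 13 16 19 22 26 29
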